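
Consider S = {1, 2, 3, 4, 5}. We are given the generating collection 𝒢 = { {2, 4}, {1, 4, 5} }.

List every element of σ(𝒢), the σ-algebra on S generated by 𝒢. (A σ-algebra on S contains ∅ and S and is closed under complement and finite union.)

Start: 𝒢 ∪ {∅, S} = { {}, {2, 4}, {1, 4, 5}, S }.
Iteration 1: 3 new —
  {2, 3}  = ᶜ of {1, 4, 5}
  {1, 3, 5}  = ᶜ of {2, 4}
  {1, 2, 4, 5}  = {2, 4} ∪ {1, 4, 5}
  |family| = 7
Iteration 2 (4 new):
  {3}  = ᶜ of {1, 2, 4, 5}
  {2, 3, 4}  = {2, 3} ∪ {2, 4}
  {1, 2, 3, 5}  = {2, 3} ∪ {1, 3, 5}
  {1, 3, 4, 5}  = {1, 4, 5} ∪ {1, 3, 5}
  |family| = 11
Iteration 3: +3 →
  {2}  = ᶜ of {1, 3, 4, 5}
  {4}  = ᶜ of {1, 2, 3, 5}
  {1, 5}  = ᶜ of {2, 3, 4}
  |family| = 14
Iteration 4 adds 2:
  {3, 4}  = {3} ∪ {4}
  {1, 2, 5}  = {1, 5} ∪ {2}
  |family| = 16
Iteration 5: stable.

σ(𝒢) = { {}, {2}, {3}, {4}, {1, 5}, {2, 3}, {2, 4}, {3, 4}, {1, 2, 5}, {1, 3, 5}, {1, 4, 5}, {2, 3, 4}, {1, 2, 3, 5}, {1, 2, 4, 5}, {1, 3, 4, 5}, S }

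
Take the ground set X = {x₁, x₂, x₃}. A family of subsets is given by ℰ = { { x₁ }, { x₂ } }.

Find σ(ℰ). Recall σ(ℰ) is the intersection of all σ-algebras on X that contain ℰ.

|σ(ℰ)| = 8.  σ(ℰ) = { {}, { x₁ }, { x₂ }, { x₃ }, { x₁, x₂ }, { x₁, x₃ }, { x₂, x₃ }, X }

Working:
Initial family (4 sets): { {}, { x₁ }, { x₂ }, X }.
Step 1 (3 new):
  { x₁, x₂ }  = { x₁ } ∪ { x₂ }
  { x₁, x₃ }  = { x₂ }ᶜ
  { x₂, x₃ }  = { x₁ }ᶜ
Step 2 (1 new):
  { x₃ }  = { x₁, x₂ }ᶜ
Step 3: no new sets; the family is a σ-algebra.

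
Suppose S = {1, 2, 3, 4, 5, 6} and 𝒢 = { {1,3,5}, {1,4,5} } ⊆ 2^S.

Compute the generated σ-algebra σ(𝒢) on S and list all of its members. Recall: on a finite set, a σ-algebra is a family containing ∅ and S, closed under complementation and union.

σ(𝒢) = { ∅, {3}, {4}, {1,5}, {2,6}, {3,4}, {1,3,5}, {1,4,5}, {2,3,6}, {2,4,6}, {1,2,5,6}, {1,3,4,5}, {2,3,4,6}, {1,2,3,5,6}, {1,2,4,5,6}, S }

Derivation:
Take S₀ = 𝒢 ∪ {∅, S} = { ∅, {1,3,5}, {1,4,5}, S }.
Pass 1: 3 new —
  {2,3,6}  = ᶜ of {1,4,5}
  {2,4,6}  = ᶜ of {1,3,5}
  {1,3,4,5}  = {1,3,5} ∪ {1,4,5}
  |family| = 7
Pass 2 adds 4:
  {2,6}  = ᶜ of {1,3,4,5}
  {2,3,4,6}  = {2,4,6} ∪ {2,3,6}
  {1,2,3,5,6}  = {2,3,6} ∪ {1,3,5}
  {1,2,4,5,6}  = {1,4,5} ∪ {2,4,6}
  |family| = 11
Pass 3 (3 new):
  {3}  = ᶜ of {1,2,4,5,6}
  {4}  = ᶜ of {1,2,3,5,6}
  {1,5}  = ᶜ of {2,3,4,6}
  |family| = 14
Pass 4. New:
  {3,4}  = {3} ∪ {4}
  {1,2,5,6}  = {1,5} ∪ {2,6}
  |family| = 16
Pass 5: stable.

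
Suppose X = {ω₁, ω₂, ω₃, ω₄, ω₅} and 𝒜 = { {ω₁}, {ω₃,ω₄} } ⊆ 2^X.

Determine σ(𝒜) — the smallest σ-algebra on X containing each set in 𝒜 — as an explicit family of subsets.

Seed the family with 𝒜 together with ∅ and X: { {}, {ω₁}, {ω₃,ω₄}, X }.
Iteration 1: +3 →
  {ω₁,ω₂,ω₅}  = ᶜ of {ω₃,ω₄}
  {ω₁,ω₃,ω₄}  = {ω₁} ∪ {ω₃,ω₄}
  {ω₂,ω₃,ω₄,ω₅}  = ᶜ of {ω₁}
  — 7 sets.
Iteration 2 adds 1:
  {ω₂,ω₅}  = ᶜ of {ω₁,ω₃,ω₄}
  — 8 sets.
Iteration 3: already closed under ᶜ and ∪.

Therefore σ(𝒜) = { {}, {ω₁}, {ω₂,ω₅}, {ω₃,ω₄}, {ω₁,ω₂,ω₅}, {ω₁,ω₃,ω₄}, {ω₂,ω₃,ω₄,ω₅}, X } (|σ(𝒜)| = 8).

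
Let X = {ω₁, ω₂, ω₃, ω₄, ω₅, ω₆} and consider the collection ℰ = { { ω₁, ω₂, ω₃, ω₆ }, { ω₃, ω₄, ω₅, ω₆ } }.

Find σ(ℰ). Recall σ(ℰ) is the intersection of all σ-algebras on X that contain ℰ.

Initial family (4 sets): { {  }, { ω₁, ω₂, ω₃, ω₆ }, { ω₃, ω₄, ω₅, ω₆ }, X }.
Step 1 (2 new):
  { ω₁, ω₂ }  = X∖{ ω₃, ω₄, ω₅, ω₆ }
  { ω₄, ω₅ }  = X∖{ ω₁, ω₂, ω₃, ω₆ }
  (now 6)
Step 2 adds 1:
  { ω₁, ω₂, ω₄, ω₅ }  = { ω₄, ω₅ } ∪ { ω₁, ω₂ }
  (now 7)
Step 3 adds 1:
  { ω₃, ω₆ }  = X∖{ ω₁, ω₂, ω₄, ω₅ }
  (now 8)
Step 4: already closed under ᶜ and ∪.

σ(ℰ) = { {  }, { ω₁, ω₂ }, { ω₃, ω₆ }, { ω₄, ω₅ }, { ω₁, ω₂, ω₃, ω₆ }, { ω₁, ω₂, ω₄, ω₅ }, { ω₃, ω₄, ω₅, ω₆ }, X }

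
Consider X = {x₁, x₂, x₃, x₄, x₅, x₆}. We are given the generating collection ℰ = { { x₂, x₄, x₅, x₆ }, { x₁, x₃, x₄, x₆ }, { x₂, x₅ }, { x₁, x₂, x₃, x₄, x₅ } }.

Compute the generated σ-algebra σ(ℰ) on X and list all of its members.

σ(ℰ) (16 sets): { ∅, { x₄ }, { x₆ }, { x₁, x₃ }, { x₂, x₅ }, { x₄, x₆ }, { x₁, x₃, x₄ }, { x₁, x₃, x₆ }, { x₂, x₄, x₅ }, { x₂, x₅, x₆ }, { x₁, x₂, x₃, x₅ }, { x₁, x₃, x₄, x₆ }, { x₂, x₄, x₅, x₆ }, { x₁, x₂, x₃, x₄, x₅ }, { x₁, x₂, x₃, x₅, x₆ }, X }

Working:
Initial family (6 sets): { ∅, { x₂, x₅ }, { x₁, x₃, x₄, x₆ }, { x₂, x₄, x₅, x₆ }, { x₁, x₂, x₃, x₄, x₅ }, X }.
Pass 1 adds 2:
  { x₆ }  = { x₁, x₂, x₃, x₄, x₅ }ᶜ
  { x₁, x₃ }  = { x₂, x₄, x₅, x₆ }ᶜ
  [8 total]
Pass 2 adds 3:
  { x₁, x₃, x₆ }  = { x₁, x₃ } ∪ { x₆ }
  { x₂, x₅, x₆ }  = { x₂, x₅ } ∪ { x₆ }
  { x₁, x₂, x₃, x₅ }  = { x₂, x₅ } ∪ { x₁, x₃ }
  [11 total]
Pass 3: 4 new —
  { x₄, x₆ }  = { x₁, x₂, x₃, x₅ }ᶜ
  { x₁, x₃, x₄ }  = { x₂, x₅, x₆ }ᶜ
  { x₂, x₄, x₅ }  = { x₁, x₃, x₆ }ᶜ
  { x₁, x₂, x₃, x₅, x₆ }  = { x₂, x₅ } ∪ { x₁, x₃, x₆ }
  [15 total]
Pass 4. New:
  { x₄ }  = { x₁, x₂, x₃, x₅, x₆ }ᶜ
  [16 total]
Pass 5: no new sets; the family is a σ-algebra.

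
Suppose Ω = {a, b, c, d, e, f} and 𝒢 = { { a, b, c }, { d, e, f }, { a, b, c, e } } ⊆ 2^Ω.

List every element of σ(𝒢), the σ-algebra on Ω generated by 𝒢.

Seed the family with 𝒢 together with ∅ and Ω: { {}, { a, b, c }, { d, e, f }, { a, b, c, e }, Ω }.
Round 1 (1 new):
  { d, f }  = Ω∖{ a, b, c, e }
  |family| = 6
Round 2: +1 →
  { a, b, c, d, f }  = { d, f } ∪ { a, b, c }
  |family| = 7
Round 3 adds 1:
  { e }  = Ω∖{ a, b, c, d, f }
  |family| = 8
Round 4: closed — nothing new.

Hence σ(𝒢) has 8 members: { {}, { e }, { d, f }, { a, b, c }, { d, e, f }, { a, b, c, e }, { a, b, c, d, f }, Ω }.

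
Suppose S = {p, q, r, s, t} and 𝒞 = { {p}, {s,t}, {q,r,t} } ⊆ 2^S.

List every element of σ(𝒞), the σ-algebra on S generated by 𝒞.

σ(𝒞) (16 sets): { ∅, {p}, {s}, {t}, {p,s}, {p,t}, {q,r}, {s,t}, {p,q,r}, {p,s,t}, {q,r,s}, {q,r,t}, {p,q,r,s}, {p,q,r,t}, {q,r,s,t}, S }

Trace:
Begin from { ∅, {p}, {s,t}, {q,r,t}, S } (that is, 𝒞 plus ∅ and S).
Pass 1 adds 5:
  {p,s}  = ᶜ of {q,r,t}
  {p,q,r}  = ᶜ of {s,t}
  {p,s,t}  = {s,t} ∪ {p}
  {p,q,r,t}  = {q,r,t} ∪ {p}
  {q,r,s,t}  = ᶜ of {p}
Pass 2. New:
  {s}  = ᶜ of {p,q,r,t}
  {q,r}  = ᶜ of {p,s,t}
  {p,q,r,s}  = {p,q,r} ∪ {p,s}
Pass 3 (2 new):
  {t}  = ᶜ of {p,q,r,s}
  {q,r,s}  = {q,r} ∪ {s}
Pass 4 (1 new):
  {p,t}  = ᶜ of {q,r,s}
Pass 5: stable.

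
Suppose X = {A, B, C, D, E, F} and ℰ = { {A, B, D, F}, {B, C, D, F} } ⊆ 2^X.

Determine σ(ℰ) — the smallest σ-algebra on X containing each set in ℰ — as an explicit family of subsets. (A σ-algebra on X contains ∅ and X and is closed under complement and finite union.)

σ(ℰ) (16 sets): { ∅, {A}, {C}, {E}, {A, C}, {A, E}, {C, E}, {A, C, E}, {B, D, F}, {A, B, D, F}, {B, C, D, F}, {B, D, E, F}, {A, B, C, D, F}, {A, B, D, E, F}, {B, C, D, E, F}, X }

Working:
Begin from { ∅, {A, B, D, F}, {B, C, D, F}, X } (that is, ℰ plus ∅ and X).
Iteration 1 (3 new):
  {A, E}  = ᶜ of {B, C, D, F}
  {C, E}  = ᶜ of {A, B, D, F}
  {A, B, C, D, F}  = {B, C, D, F} ∪ {A, B, D, F}
  |family| = 7
Iteration 2. New:
  {E}  = ᶜ of {A, B, C, D, F}
  {A, C, E}  = {A, E} ∪ {C, E}
  {A, B, D, E, F}  = {A, B, D, F} ∪ {A, E}
  {B, C, D, E, F}  = {B, C, D, F} ∪ {C, E}
  |family| = 11
Iteration 3: 3 new —
  {A}  = ᶜ of {B, C, D, E, F}
  {C}  = ᶜ of {A, B, D, E, F}
  {B, D, F}  = ᶜ of {A, C, E}
  |family| = 14
Iteration 4: 2 new —
  {A, C}  = {C} ∪ {A}
  {B, D, E, F}  = {B, D, F} ∪ {E}
  |family| = 16
After Iteration 5 the family is unchanged; done.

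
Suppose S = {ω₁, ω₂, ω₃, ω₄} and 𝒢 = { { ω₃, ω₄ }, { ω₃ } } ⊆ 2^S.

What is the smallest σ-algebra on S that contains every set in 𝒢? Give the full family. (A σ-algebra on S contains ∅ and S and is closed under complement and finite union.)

|σ(𝒢)| = 8.  σ(𝒢) = { {}, { ω₃ }, { ω₄ }, { ω₁, ω₂ }, { ω₃, ω₄ }, { ω₁, ω₂, ω₃ }, { ω₁, ω₂, ω₄ }, S }

Derivation:
Begin from { {}, { ω₃ }, { ω₃, ω₄ }, S } (that is, 𝒢 plus ∅ and S).
Step 1. New:
  { ω₁, ω₂ }  = S∖{ ω₃, ω₄ }
  { ω₁, ω₂, ω₄ }  = S∖{ ω₃ }
  — 6 sets.
Step 2. New:
  { ω₁, ω₂, ω₃ }  = { ω₃ } ∪ { ω₁, ω₂ }
  — 7 sets.
Step 3 (1 new):
  { ω₄ }  = S∖{ ω₁, ω₂, ω₃ }
  — 8 sets.
Step 4: stable.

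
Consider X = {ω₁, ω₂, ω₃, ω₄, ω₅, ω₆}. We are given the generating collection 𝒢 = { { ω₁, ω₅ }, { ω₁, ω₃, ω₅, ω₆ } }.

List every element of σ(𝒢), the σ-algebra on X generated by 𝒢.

Seed the family with 𝒢 together with ∅ and X: { {}, { ω₁, ω₅ }, { ω₁, ω₃, ω₅, ω₆ }, X }.
Iteration 1 adds 2:
  { ω₂, ω₄ }  = ᶜ of { ω₁, ω₃, ω₅, ω₆ }
  { ω₂, ω₃, ω₄, ω₆ }  = ᶜ of { ω₁, ω₅ }
  (now 6)
Iteration 2. New:
  { ω₁, ω₂, ω₄, ω₅ }  = { ω₁, ω₅ } ∪ { ω₂, ω₄ }
  (now 7)
Iteration 3 adds 1:
  { ω₃, ω₆ }  = ᶜ of { ω₁, ω₂, ω₄, ω₅ }
  (now 8)
Iteration 4: no new sets; the family is a σ-algebra.

Therefore σ(𝒢) = { {}, { ω₁, ω₅ }, { ω₂, ω₄ }, { ω₃, ω₆ }, { ω₁, ω₂, ω₄, ω₅ }, { ω₁, ω₃, ω₅, ω₆ }, { ω₂, ω₃, ω₄, ω₆ }, X } (|σ(𝒢)| = 8).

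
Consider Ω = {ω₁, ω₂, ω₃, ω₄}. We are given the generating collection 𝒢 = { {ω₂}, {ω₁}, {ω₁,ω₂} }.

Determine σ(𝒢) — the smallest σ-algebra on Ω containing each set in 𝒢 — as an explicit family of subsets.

σ(𝒢) (8 sets): { {}, {ω₁}, {ω₂}, {ω₁,ω₂}, {ω₃,ω₄}, {ω₁,ω₃,ω₄}, {ω₂,ω₃,ω₄}, Ω }

Trace:
Begin from { {}, {ω₁}, {ω₂}, {ω₁,ω₂}, Ω } (that is, 𝒢 plus ∅ and Ω).
Round 1 (3 new):
  {ω₃,ω₄}  = Ω∖{ω₁,ω₂}
  {ω₁,ω₃,ω₄}  = Ω∖{ω₂}
  {ω₂,ω₃,ω₄}  = Ω∖{ω₁}
  (now 8)
Round 2: stable.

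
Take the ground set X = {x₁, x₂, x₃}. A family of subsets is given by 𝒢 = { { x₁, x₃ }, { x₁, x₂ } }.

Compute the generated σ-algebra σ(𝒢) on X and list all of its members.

σ(𝒢) = { {}, { x₁ }, { x₂ }, { x₃ }, { x₁, x₂ }, { x₁, x₃ }, { x₂, x₃ }, X }

Trace:
Begin from { {}, { x₁, x₂ }, { x₁, x₃ }, X } (that is, 𝒢 plus ∅ and X).
Round 1 (2 new):
  { x₂ }  = complement { x₁, x₃ }
  { x₃ }  = complement { x₁, x₂ }
  [6 total]
Round 2. New:
  { x₂, x₃ }  = { x₃ } ∪ { x₂ }
  [7 total]
Round 3 adds 1:
  { x₁ }  = complement { x₂, x₃ }
  [8 total]
Round 4: already closed under ᶜ and ∪.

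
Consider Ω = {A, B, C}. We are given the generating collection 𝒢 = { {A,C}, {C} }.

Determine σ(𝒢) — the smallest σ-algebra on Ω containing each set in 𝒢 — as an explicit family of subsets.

Take S₀ = 𝒢 ∪ {∅, Ω} = { {}, {C}, {A,C}, Ω }.
Iteration 1. New:
  {B}  = complement {A,C}
  {A,B}  = complement {C}
Iteration 2 (1 new):
  {B,C}  = {C} ∪ {B}
Iteration 3 (1 new):
  {A}  = complement {B,C}
Iteration 4: closed — nothing new.

σ(𝒢) = { {}, {A}, {B}, {C}, {A,B}, {A,C}, {B,C}, Ω }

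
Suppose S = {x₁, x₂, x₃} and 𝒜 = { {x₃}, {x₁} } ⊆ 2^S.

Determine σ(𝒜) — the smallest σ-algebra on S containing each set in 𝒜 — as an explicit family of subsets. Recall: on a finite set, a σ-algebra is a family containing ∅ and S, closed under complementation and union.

Answer: σ(𝒜) = { ∅, {x₁}, {x₂}, {x₃}, {x₁, x₂}, {x₁, x₃}, {x₂, x₃}, S }

Check:
Begin from { ∅, {x₁}, {x₃}, S } (that is, 𝒜 plus ∅ and S).
Iteration 1. New:
  {x₁, x₂}  = S∖{x₃}
  {x₁, x₃}  = {x₃} ∪ {x₁}
  {x₂, x₃}  = S∖{x₁}
  [7 total]
Iteration 2 adds 1:
  {x₂}  = S∖{x₁, x₃}
  [8 total]
Iteration 3: already closed under ᶜ and ∪.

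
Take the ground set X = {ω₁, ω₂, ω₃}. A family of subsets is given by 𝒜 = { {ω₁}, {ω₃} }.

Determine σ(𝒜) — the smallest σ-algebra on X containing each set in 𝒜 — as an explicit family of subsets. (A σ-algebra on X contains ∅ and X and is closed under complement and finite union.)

Answer: σ(𝒜) = { {}, {ω₁}, {ω₂}, {ω₃}, {ω₁,ω₂}, {ω₁,ω₃}, {ω₂,ω₃}, X }

Working:
Begin from { {}, {ω₁}, {ω₃}, X } (that is, 𝒜 plus ∅ and X).
Pass 1 (3 new):
  {ω₁,ω₂}  = complement {ω₃}
  {ω₁,ω₃}  = {ω₃} ∪ {ω₁}
  {ω₂,ω₃}  = complement {ω₁}
  |family| = 7
Pass 2 (1 new):
  {ω₂}  = complement {ω₁,ω₃}
  |family| = 8
Pass 3: already closed under ᶜ and ∪.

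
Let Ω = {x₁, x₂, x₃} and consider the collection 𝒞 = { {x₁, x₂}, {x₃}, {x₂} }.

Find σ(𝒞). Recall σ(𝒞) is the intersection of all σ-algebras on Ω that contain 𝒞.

Start: 𝒞 ∪ {∅, Ω} = { {}, {x₂}, {x₃}, {x₁, x₂}, Ω }.
Round 1. New:
  {x₁, x₃}  = {x₂}ᶜ
  {x₂, x₃}  = {x₃} ∪ {x₂}
  (now 7)
Round 2: 1 new —
  {x₁}  = {x₂, x₃}ᶜ
  (now 8)
Round 3: already closed under ᶜ and ∪.

|σ(𝒞)| = 8.  σ(𝒞) = { {}, {x₁}, {x₂}, {x₃}, {x₁, x₂}, {x₁, x₃}, {x₂, x₃}, Ω }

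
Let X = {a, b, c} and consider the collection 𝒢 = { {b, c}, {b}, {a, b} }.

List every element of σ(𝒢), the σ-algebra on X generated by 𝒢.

|σ(𝒢)| = 8.  σ(𝒢) = { {}, {a}, {b}, {c}, {a, b}, {a, c}, {b, c}, X }

Check:
Take S₀ = 𝒢 ∪ {∅, X} = { {}, {b}, {a, b}, {b, c}, X }.
Iteration 1 (3 new):
  {a}  = X∖{b, c}
  {c}  = X∖{a, b}
  {a, c}  = X∖{b}
After Iteration 2 the family is unchanged; done.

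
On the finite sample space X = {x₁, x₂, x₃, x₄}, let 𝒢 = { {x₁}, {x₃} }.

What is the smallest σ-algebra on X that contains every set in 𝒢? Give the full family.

Initial family (4 sets): { {}, {x₁}, {x₃}, X }.
Round 1: +3 →
  {x₁, x₃}  = {x₃} ∪ {x₁}
  {x₁, x₂, x₄}  = {x₃}ᶜ
  {x₂, x₃, x₄}  = {x₁}ᶜ
  (now 7)
Round 2 (1 new):
  {x₂, x₄}  = {x₁, x₃}ᶜ
  (now 8)
After Round 3 the family is unchanged; done.

|σ(𝒢)| = 8.  σ(𝒢) = { {}, {x₁}, {x₃}, {x₁, x₃}, {x₂, x₄}, {x₁, x₂, x₄}, {x₂, x₃, x₄}, X }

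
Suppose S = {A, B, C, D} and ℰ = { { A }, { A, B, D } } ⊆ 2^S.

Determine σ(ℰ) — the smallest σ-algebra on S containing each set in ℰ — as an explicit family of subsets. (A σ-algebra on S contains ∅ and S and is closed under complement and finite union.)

|σ(ℰ)| = 8.  σ(ℰ) = { {}, { A }, { C }, { A, C }, { B, D }, { A, B, D }, { B, C, D }, S }

Check:
Start: ℰ ∪ {∅, S} = { {}, { A }, { A, B, D }, S }.
Pass 1 (2 new):
  { C }  = ᶜ of { A, B, D }
  { B, C, D }  = ᶜ of { A }
  — 6 sets.
Pass 2: 1 new —
  { A, C }  = { C } ∪ { A }
  — 7 sets.
Pass 3 (1 new):
  { B, D }  = ᶜ of { A, C }
  — 8 sets.
Pass 4: no new sets; the family is a σ-algebra.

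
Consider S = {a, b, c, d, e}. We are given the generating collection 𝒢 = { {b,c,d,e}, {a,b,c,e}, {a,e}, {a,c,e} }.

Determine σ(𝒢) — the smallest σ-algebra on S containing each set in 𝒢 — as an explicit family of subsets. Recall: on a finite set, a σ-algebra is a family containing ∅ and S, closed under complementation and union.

Begin from { {}, {a,e}, {a,c,e}, {a,b,c,e}, {b,c,d,e}, S } (that is, 𝒢 plus ∅ and S).
Iteration 1 (4 new):
  {a}  = ᶜ of {b,c,d,e}
  {d}  = ᶜ of {a,b,c,e}
  {b,d}  = ᶜ of {a,c,e}
  {b,c,d}  = ᶜ of {a,e}
  |family| = 10
Iteration 2: 6 new —
  {a,d}  = {d} ∪ {a}
  {a,b,d}  = {b,d} ∪ {a}
  {a,d,e}  = {a,e} ∪ {d}
  {a,b,c,d}  = {b,c,d} ∪ {a}
  {a,b,d,e}  = {a,e} ∪ {b,d}
  {a,c,d,e}  = {a,c,e} ∪ {d}
  |family| = 16
Iteration 3. New:
  {b}  = ᶜ of {a,c,d,e}
  {c}  = ᶜ of {a,b,d,e}
  {e}  = ᶜ of {a,b,c,d}
  {b,c}  = ᶜ of {a,d,e}
  {c,e}  = ᶜ of {a,b,d}
  {b,c,e}  = ᶜ of {a,d}
  |family| = 22
Iteration 4 (10 new):
  {a,b}  = {b} ∪ {a}
  {a,c}  = {c} ∪ {a}
  {b,e}  = {b} ∪ {e}
  {c,d}  = {c} ∪ {d}
  {d,e}  = {e} ∪ {d}
  {a,b,c}  = {b,c} ∪ {a}
  {a,b,e}  = {b} ∪ {a,e}
  {a,c,d}  = {c} ∪ {a,d}
  {b,d,e}  = {e} ∪ {b,d}
  {c,d,e}  = {d} ∪ {c,e}
  |family| = 32
After Iteration 5 the family is unchanged; done.

|σ(𝒢)| = 32.  σ(𝒢) = { {}, {a}, {b}, {c}, {d}, {e}, {a,b}, {a,c}, {a,d}, {a,e}, {b,c}, {b,d}, {b,e}, {c,d}, {c,e}, {d,e}, {a,b,c}, {a,b,d}, {a,b,e}, {a,c,d}, {a,c,e}, {a,d,e}, {b,c,d}, {b,c,e}, {b,d,e}, {c,d,e}, {a,b,c,d}, {a,b,c,e}, {a,b,d,e}, {a,c,d,e}, {b,c,d,e}, S }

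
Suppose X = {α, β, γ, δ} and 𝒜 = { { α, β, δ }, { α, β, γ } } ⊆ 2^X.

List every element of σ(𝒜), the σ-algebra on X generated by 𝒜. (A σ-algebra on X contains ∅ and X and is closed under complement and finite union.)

Seed the family with 𝒜 together with ∅ and X: { {  }, { α, β, γ }, { α, β, δ }, X }.
Step 1. New:
  { γ }  = complement { α, β, δ }
  { δ }  = complement { α, β, γ }
Step 2. New:
  { γ, δ }  = { γ } ∪ { δ }
Step 3 (1 new):
  { α, β }  = complement { γ, δ }
Step 4: stable.

Therefore σ(𝒜) = { {  }, { γ }, { δ }, { α, β }, { γ, δ }, { α, β, γ }, { α, β, δ }, X } (|σ(𝒜)| = 8).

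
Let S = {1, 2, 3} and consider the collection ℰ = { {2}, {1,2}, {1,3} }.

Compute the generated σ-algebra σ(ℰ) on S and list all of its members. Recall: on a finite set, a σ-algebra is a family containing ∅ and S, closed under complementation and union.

|σ(ℰ)| = 8.  σ(ℰ) = { {}, {1}, {2}, {3}, {1,2}, {1,3}, {2,3}, S }

Check:
Begin from { {}, {2}, {1,2}, {1,3}, S } (that is, ℰ plus ∅ and S).
Round 1 adds 1:
  {3}  = S∖{1,2}
  (now 6)
Round 2: 1 new —
  {2,3}  = {3} ∪ {2}
  (now 7)
Round 3: 1 new —
  {1}  = S∖{2,3}
  (now 8)
Round 4 adds nothing — fixpoint reached.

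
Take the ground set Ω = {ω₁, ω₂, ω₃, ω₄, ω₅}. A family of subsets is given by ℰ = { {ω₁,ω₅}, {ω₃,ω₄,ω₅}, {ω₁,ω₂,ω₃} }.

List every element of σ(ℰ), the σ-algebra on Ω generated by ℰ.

σ(ℰ) (32 sets): { {}, {ω₁}, {ω₂}, {ω₃}, {ω₄}, {ω₅}, {ω₁,ω₂}, {ω₁,ω₃}, {ω₁,ω₄}, {ω₁,ω₅}, {ω₂,ω₃}, {ω₂,ω₄}, {ω₂,ω₅}, {ω₃,ω₄}, {ω₃,ω₅}, {ω₄,ω₅}, {ω₁,ω₂,ω₃}, {ω₁,ω₂,ω₄}, {ω₁,ω₂,ω₅}, {ω₁,ω₃,ω₄}, {ω₁,ω₃,ω₅}, {ω₁,ω₄,ω₅}, {ω₂,ω₃,ω₄}, {ω₂,ω₃,ω₅}, {ω₂,ω₄,ω₅}, {ω₃,ω₄,ω₅}, {ω₁,ω₂,ω₃,ω₄}, {ω₁,ω₂,ω₃,ω₅}, {ω₁,ω₂,ω₄,ω₅}, {ω₁,ω₃,ω₄,ω₅}, {ω₂,ω₃,ω₄,ω₅}, Ω }

Check:
Begin from { {}, {ω₁,ω₅}, {ω₁,ω₂,ω₃}, {ω₃,ω₄,ω₅}, Ω } (that is, ℰ plus ∅ and Ω).
Iteration 1 (5 new):
  {ω₁,ω₂}  = Ω∖{ω₃,ω₄,ω₅}
  {ω₄,ω₅}  = Ω∖{ω₁,ω₂,ω₃}
  {ω₂,ω₃,ω₄}  = Ω∖{ω₁,ω₅}
  {ω₁,ω₂,ω₃,ω₅}  = {ω₁,ω₂,ω₃} ∪ {ω₁,ω₅}
  {ω₁,ω₃,ω₄,ω₅}  = {ω₃,ω₄,ω₅} ∪ {ω₁,ω₅}
Iteration 2 adds 7:
  {ω₂}  = Ω∖{ω₁,ω₃,ω₄,ω₅}
  {ω₄}  = Ω∖{ω₁,ω₂,ω₃,ω₅}
  {ω₁,ω₂,ω₅}  = {ω₁,ω₂} ∪ {ω₁,ω₅}
  {ω₁,ω₄,ω₅}  = {ω₄,ω₅} ∪ {ω₁,ω₅}
  {ω₁,ω₂,ω₃,ω₄}  = {ω₁,ω₂,ω₃} ∪ {ω₂,ω₃,ω₄}
  {ω₁,ω₂,ω₄,ω₅}  = {ω₁,ω₂} ∪ {ω₄,ω₅}
  {ω₂,ω₃,ω₄,ω₅}  = {ω₃,ω₄,ω₅} ∪ {ω₂,ω₃,ω₄}
Iteration 3: 8 new —
  {ω₁}  = Ω∖{ω₂,ω₃,ω₄,ω₅}
  {ω₃}  = Ω∖{ω₁,ω₂,ω₄,ω₅}
  {ω₅}  = Ω∖{ω₁,ω₂,ω₃,ω₄}
  {ω₂,ω₃}  = Ω∖{ω₁,ω₄,ω₅}
  {ω₂,ω₄}  = {ω₄} ∪ {ω₂}
  {ω₃,ω₄}  = Ω∖{ω₁,ω₂,ω₅}
  {ω₁,ω₂,ω₄}  = {ω₁,ω₂} ∪ {ω₄}
  {ω₂,ω₄,ω₅}  = {ω₄,ω₅} ∪ {ω₂}
Iteration 4: +7 →
  {ω₁,ω₃}  = Ω∖{ω₂,ω₄,ω₅}
  {ω₁,ω₄}  = {ω₄} ∪ {ω₁}
  {ω₂,ω₅}  = {ω₂} ∪ {ω₅}
  {ω₃,ω₅}  = Ω∖{ω₁,ω₂,ω₄}
  {ω₁,ω₃,ω₄}  = {ω₃,ω₄} ∪ {ω₁}
  {ω₁,ω₃,ω₅}  = Ω∖{ω₂,ω₄}
  {ω₂,ω₃,ω₅}  = {ω₅} ∪ {ω₂,ω₃}
Iteration 5: stable.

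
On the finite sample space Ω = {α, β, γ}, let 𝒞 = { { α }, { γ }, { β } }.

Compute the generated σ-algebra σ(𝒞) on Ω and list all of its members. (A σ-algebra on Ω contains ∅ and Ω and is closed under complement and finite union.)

Initial family (5 sets): { {}, { α }, { β }, { γ }, Ω }.
Iteration 1 (3 new):
  { α, β }  = { γ }ᶜ
  { α, γ }  = { β }ᶜ
  { β, γ }  = { α }ᶜ
  [8 total]
Iteration 2: closed — nothing new.

Therefore σ(𝒞) = { {}, { α }, { β }, { γ }, { α, β }, { α, γ }, { β, γ }, Ω } (|σ(𝒞)| = 8).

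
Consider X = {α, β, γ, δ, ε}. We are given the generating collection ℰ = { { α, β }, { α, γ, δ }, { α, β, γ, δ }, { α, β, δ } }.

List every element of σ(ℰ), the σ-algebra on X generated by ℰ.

σ(ℰ) (32 sets): { ∅, { α }, { β }, { γ }, { δ }, { ε }, { α, β }, { α, γ }, { α, δ }, { α, ε }, { β, γ }, { β, δ }, { β, ε }, { γ, δ }, { γ, ε }, { δ, ε }, { α, β, γ }, { α, β, δ }, { α, β, ε }, { α, γ, δ }, { α, γ, ε }, { α, δ, ε }, { β, γ, δ }, { β, γ, ε }, { β, δ, ε }, { γ, δ, ε }, { α, β, γ, δ }, { α, β, γ, ε }, { α, β, δ, ε }, { α, γ, δ, ε }, { β, γ, δ, ε }, X }

Check:
Start: ℰ ∪ {∅, X} = { ∅, { α, β }, { α, β, δ }, { α, γ, δ }, { α, β, γ, δ }, X }.
Pass 1. New:
  { ε }  = X∖{ α, β, γ, δ }
  { β, ε }  = X∖{ α, γ, δ }
  { γ, ε }  = X∖{ α, β, δ }
  { γ, δ, ε }  = X∖{ α, β }
  |family| = 10
Pass 2. New:
  { α, β, ε }  = { β, ε } ∪ { α, β }
  { β, γ, ε }  = { β, ε } ∪ { γ, ε }
  { α, β, γ, ε }  = { α, β } ∪ { γ, ε }
  { α, β, δ, ε }  = { β, ε } ∪ { α, β, δ }
  { α, γ, δ, ε }  = { γ, δ, ε } ∪ { α, γ, δ }
  { β, γ, δ, ε }  = { β, ε } ∪ { γ, δ, ε }
  |family| = 16
Pass 3: +6 →
  { α }  = X∖{ β, γ, δ, ε }
  { β }  = X∖{ α, γ, δ, ε }
  { γ }  = X∖{ α, β, δ, ε }
  { δ }  = X∖{ α, β, γ, ε }
  { α, δ }  = X∖{ β, γ, ε }
  { γ, δ }  = X∖{ α, β, ε }
  |family| = 22
Pass 4. New:
  { α, γ }  = { γ } ∪ { α }
  { α, ε }  = { ε } ∪ { α }
  { β, γ }  = { β } ∪ { γ }
  { β, δ }  = { β } ∪ { δ }
  { δ, ε }  = { ε } ∪ { δ }
  { α, β, γ }  = { α, β } ∪ { γ }
  { α, γ, ε }  = { γ, ε } ∪ { α }
  { α, δ, ε }  = { ε } ∪ { α, δ }
  { β, γ, δ }  = { γ, δ } ∪ { β }
  { β, δ, ε }  = { β, ε } ∪ { δ }
  |family| = 32
Pass 5 adds nothing — fixpoint reached.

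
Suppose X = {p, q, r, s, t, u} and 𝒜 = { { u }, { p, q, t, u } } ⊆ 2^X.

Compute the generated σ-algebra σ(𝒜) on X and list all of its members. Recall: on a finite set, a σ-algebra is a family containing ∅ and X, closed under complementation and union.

σ(𝒜) (8 sets): { ∅, { u }, { r, s }, { p, q, t }, { r, s, u }, { p, q, t, u }, { p, q, r, s, t }, X }

Working:
Seed the family with 𝒜 together with ∅ and X: { ∅, { u }, { p, q, t, u }, X }.
Step 1: 2 new —
  { r, s }  = X∖{ p, q, t, u }
  { p, q, r, s, t }  = X∖{ u }
  [6 total]
Step 2 (1 new):
  { r, s, u }  = { r, s } ∪ { u }
  [7 total]
Step 3: +1 →
  { p, q, t }  = X∖{ r, s, u }
  [8 total]
After Step 4 the family is unchanged; done.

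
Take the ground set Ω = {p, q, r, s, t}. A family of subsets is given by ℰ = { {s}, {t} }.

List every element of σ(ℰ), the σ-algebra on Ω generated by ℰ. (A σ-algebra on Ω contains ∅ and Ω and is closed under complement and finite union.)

Take S₀ = ℰ ∪ {∅, Ω} = { ∅, {s}, {t}, Ω }.
Round 1 (3 new):
  {s, t}  = {s} ∪ {t}
  {p, q, r, s}  = complement {t}
  {p, q, r, t}  = complement {s}
  (now 7)
Round 2: +1 →
  {p, q, r}  = complement {s, t}
  (now 8)
Round 3: closed — nothing new.

Hence σ(ℰ) has 8 members: { ∅, {s}, {t}, {s, t}, {p, q, r}, {p, q, r, s}, {p, q, r, t}, Ω }.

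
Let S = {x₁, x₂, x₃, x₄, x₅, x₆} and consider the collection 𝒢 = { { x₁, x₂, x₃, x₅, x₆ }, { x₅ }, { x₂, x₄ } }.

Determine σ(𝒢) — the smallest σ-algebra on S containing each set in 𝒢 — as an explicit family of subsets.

Take S₀ = 𝒢 ∪ {∅, S} = { {}, { x₅ }, { x₂, x₄ }, { x₁, x₂, x₃, x₅, x₆ }, S }.
Step 1: 4 new —
  { x₄ }  = ᶜ of { x₁, x₂, x₃, x₅, x₆ }
  { x₂, x₄, x₅ }  = { x₂, x₄ } ∪ { x₅ }
  { x₁, x₃, x₅, x₆ }  = ᶜ of { x₂, x₄ }
  { x₁, x₂, x₃, x₄, x₆ }  = ᶜ of { x₅ }
  — 9 sets.
Step 2. New:
  { x₄, x₅ }  = { x₅ } ∪ { x₄ }
  { x₁, x₃, x₆ }  = ᶜ of { x₂, x₄, x₅ }
  { x₁, x₃, x₄, x₅, x₆ }  = { x₁, x₃, x₅, x₆ } ∪ { x₄ }
  — 12 sets.
Step 3: +3 →
  { x₂ }  = ᶜ of { x₁, x₃, x₄, x₅, x₆ }
  { x₁, x₂, x₃, x₆ }  = ᶜ of { x₄, x₅ }
  { x₁, x₃, x₄, x₆ }  = { x₁, x₃, x₆ } ∪ { x₄ }
  — 15 sets.
Step 4 adds 1:
  { x₂, x₅ }  = ᶜ of { x₁, x₃, x₄, x₆ }
  — 16 sets.
After Step 5 the family is unchanged; done.

σ(𝒢) = { {}, { x₂ }, { x₄ }, { x₅ }, { x₂, x₄ }, { x₂, x₅ }, { x₄, x₅ }, { x₁, x₃, x₆ }, { x₂, x₄, x₅ }, { x₁, x₂, x₃, x₆ }, { x₁, x₃, x₄, x₆ }, { x₁, x₃, x₅, x₆ }, { x₁, x₂, x₃, x₄, x₆ }, { x₁, x₂, x₃, x₅, x₆ }, { x₁, x₃, x₄, x₅, x₆ }, S }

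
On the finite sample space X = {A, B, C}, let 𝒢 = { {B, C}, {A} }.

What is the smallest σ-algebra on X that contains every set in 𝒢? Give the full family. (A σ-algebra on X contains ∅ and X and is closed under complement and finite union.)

Take S₀ = 𝒢 ∪ {∅, X} = { {}, {A}, {B, C}, X }.
Pass 1 adds nothing — fixpoint reached.

σ(𝒢) = { {}, {A}, {B, C}, X }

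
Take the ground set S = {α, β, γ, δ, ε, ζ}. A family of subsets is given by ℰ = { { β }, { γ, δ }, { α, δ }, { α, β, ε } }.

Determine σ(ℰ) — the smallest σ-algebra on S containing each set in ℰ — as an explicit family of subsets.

σ(ℰ) (64 sets): { ∅, { α }, { β }, { γ }, { δ }, { ε }, { ζ }, { α, β }, { α, γ }, { α, δ }, { α, ε }, { α, ζ }, { β, γ }, { β, δ }, { β, ε }, { β, ζ }, { γ, δ }, { γ, ε }, { γ, ζ }, { δ, ε }, { δ, ζ }, { ε, ζ }, { α, β, γ }, { α, β, δ }, { α, β, ε }, { α, β, ζ }, { α, γ, δ }, { α, γ, ε }, { α, γ, ζ }, { α, δ, ε }, { α, δ, ζ }, { α, ε, ζ }, { β, γ, δ }, { β, γ, ε }, { β, γ, ζ }, { β, δ, ε }, { β, δ, ζ }, { β, ε, ζ }, { γ, δ, ε }, { γ, δ, ζ }, { γ, ε, ζ }, { δ, ε, ζ }, { α, β, γ, δ }, { α, β, γ, ε }, { α, β, γ, ζ }, { α, β, δ, ε }, { α, β, δ, ζ }, { α, β, ε, ζ }, { α, γ, δ, ε }, { α, γ, δ, ζ }, { α, γ, ε, ζ }, { α, δ, ε, ζ }, { β, γ, δ, ε }, { β, γ, δ, ζ }, { β, γ, ε, ζ }, { β, δ, ε, ζ }, { γ, δ, ε, ζ }, { α, β, γ, δ, ε }, { α, β, γ, δ, ζ }, { α, β, γ, ε, ζ }, { α, β, δ, ε, ζ }, { α, γ, δ, ε, ζ }, { β, γ, δ, ε, ζ }, S }

Derivation:
Initial family (6 sets): { ∅, { β }, { α, δ }, { γ, δ }, { α, β, ε }, S }.
Round 1 (9 new):
  { α, β, δ }  = { α, δ } ∪ { β }
  { α, γ, δ }  = { γ, δ } ∪ { α, δ }
  { β, γ, δ }  = { γ, δ } ∪ { β }
  { γ, δ, ζ }  = ᶜ of { α, β, ε }
  { α, β, δ, ε }  = { α, β, ε } ∪ { α, δ }
  { α, β, ε, ζ }  = ᶜ of { γ, δ }
  { β, γ, ε, ζ }  = ᶜ of { α, δ }
  { α, β, γ, δ, ε }  = { α, β, ε } ∪ { γ, δ }
  { α, γ, δ, ε, ζ }  = ᶜ of { β }
  — 15 sets.
Round 2: +12 →
  { ζ }  = ᶜ of { α, β, γ, δ, ε }
  { γ, ζ }  = ᶜ of { α, β, δ, ε }
  { α, ε, ζ }  = ᶜ of { β, γ, δ }
  { β, ε, ζ }  = ᶜ of { α, γ, δ }
  { γ, ε, ζ }  = ᶜ of { α, β, δ }
  { α, β, γ, δ }  = { γ, δ } ∪ { α, β, δ }
  { α, γ, δ, ζ }  = { α, γ, δ } ∪ { γ, δ, ζ }
  { β, γ, δ, ζ }  = { β, γ, δ } ∪ { γ, δ, ζ }
  { α, β, γ, δ, ζ }  = { α, β, δ } ∪ { γ, δ, ζ }
  { α, β, γ, ε, ζ }  = { α, β, ε } ∪ { β, γ, ε, ζ }
  { α, β, δ, ε, ζ }  = { α, β, δ, ε } ∪ { α, β, ε, ζ }
  { β, γ, δ, ε, ζ }  = { γ, δ } ∪ { β, γ, ε, ζ }
  — 27 sets.
Round 3: 14 new —
  { α }  = ᶜ of { β, γ, δ, ε, ζ }
  { γ }  = ᶜ of { α, β, δ, ε, ζ }
  { δ }  = ᶜ of { α, β, γ, ε, ζ }
  { ε }  = ᶜ of { α, β, γ, δ, ζ }
  { α, ε }  = ᶜ of { β, γ, δ, ζ }
  { β, ε }  = ᶜ of { α, γ, δ, ζ }
  { β, ζ }  = { β } ∪ { ζ }
  { ε, ζ }  = ᶜ of { α, β, γ, δ }
  { α, δ, ζ }  = { α, δ } ∪ { ζ }
  { β, γ, ζ }  = { β } ∪ { γ, ζ }
  { α, β, δ, ζ }  = { ζ } ∪ { α, β, δ }
  { α, γ, ε, ζ }  = { α, ε, ζ } ∪ { γ, ζ }
  { α, δ, ε, ζ }  = { α, δ } ∪ { α, ε, ζ }
  { γ, δ, ε, ζ }  = { γ, δ } ∪ { γ, ε, ζ }
  — 41 sets.
Round 4: 22 new —
  { α, β }  = ᶜ of { γ, δ, ε, ζ }
  { α, γ }  = { γ } ∪ { α }
  { α, ζ }  = { α } ∪ { ζ }
  { β, γ }  = ᶜ of { α, δ, ε, ζ }
  { β, δ }  = ᶜ of { α, γ, ε, ζ }
  { γ, ε }  = ᶜ of { α, β, δ, ζ }
  { δ, ε }  = { δ } ∪ { ε }
  { δ, ζ }  = { δ } ∪ { ζ }
  { α, β, ζ }  = { β, ζ } ∪ { α }
  { α, γ, ε }  = { γ } ∪ { α, ε }
  { α, γ, ζ }  = { γ, ζ } ∪ { α }
  { α, δ, ε }  = ᶜ of { β, γ, ζ }
  { β, γ, ε }  = ᶜ of { α, δ, ζ }
  { β, δ, ε }  = { δ } ∪ { β, ε }
  { β, δ, ζ }  = { β, ζ } ∪ { δ }
  { γ, δ, ε }  = { γ, δ } ∪ { ε }
  { δ, ε, ζ }  = { δ } ∪ { ε, ζ }
  { α, β, γ, ε }  = { γ } ∪ { α, β, ε }
  { α, β, γ, ζ }  = { β, γ, ζ } ∪ { α }
  { α, γ, δ, ε }  = ᶜ of { β, ζ }
  { β, γ, δ, ε }  = { γ, δ } ∪ { β, ε }
  { β, δ, ε, ζ }  = { δ } ∪ { β, ε, ζ }
  — 63 sets.
Round 5. New:
  { α, β, γ }  = ᶜ of { δ, ε, ζ }
  — 64 sets.
Round 6: closed — nothing new.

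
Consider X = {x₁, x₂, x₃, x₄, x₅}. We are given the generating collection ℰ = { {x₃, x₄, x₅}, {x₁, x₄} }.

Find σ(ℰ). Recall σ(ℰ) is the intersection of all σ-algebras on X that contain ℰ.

σ(ℰ) = { {}, {x₁}, {x₂}, {x₄}, {x₁, x₂}, {x₁, x₄}, {x₂, x₄}, {x₃, x₅}, {x₁, x₂, x₄}, {x₁, x₃, x₅}, {x₂, x₃, x₅}, {x₃, x₄, x₅}, {x₁, x₂, x₃, x₅}, {x₁, x₃, x₄, x₅}, {x₂, x₃, x₄, x₅}, X }

Working:
Begin from { {}, {x₁, x₄}, {x₃, x₄, x₅}, X } (that is, ℰ plus ∅ and X).
Step 1 adds 3:
  {x₁, x₂}  = X∖{x₃, x₄, x₅}
  {x₂, x₃, x₅}  = X∖{x₁, x₄}
  {x₁, x₃, x₄, x₅}  = {x₃, x₄, x₅} ∪ {x₁, x₄}
  |family| = 7
Step 2: 4 new —
  {x₂}  = X∖{x₁, x₃, x₄, x₅}
  {x₁, x₂, x₄}  = {x₁, x₄} ∪ {x₁, x₂}
  {x₁, x₂, x₃, x₅}  = {x₂, x₃, x₅} ∪ {x₁, x₂}
  {x₂, x₃, x₄, x₅}  = {x₃, x₄, x₅} ∪ {x₂, x₃, x₅}
  |family| = 11
Step 3 (3 new):
  {x₁}  = X∖{x₂, x₃, x₄, x₅}
  {x₄}  = X∖{x₁, x₂, x₃, x₅}
  {x₃, x₅}  = X∖{x₁, x₂, x₄}
  |family| = 14
Step 4: +2 →
  {x₂, x₄}  = {x₄} ∪ {x₂}
  {x₁, x₃, x₅}  = {x₃, x₅} ∪ {x₁}
  |family| = 16
Step 5: already closed under ᶜ and ∪.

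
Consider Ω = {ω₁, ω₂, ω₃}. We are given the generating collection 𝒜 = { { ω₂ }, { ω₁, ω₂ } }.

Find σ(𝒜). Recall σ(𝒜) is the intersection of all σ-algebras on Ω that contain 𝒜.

Start: 𝒜 ∪ {∅, Ω} = { {}, { ω₂ }, { ω₁, ω₂ }, Ω }.
Step 1: 2 new —
  { ω₃ }  = Ω∖{ ω₁, ω₂ }
  { ω₁, ω₃ }  = Ω∖{ ω₂ }
  |family| = 6
Step 2 adds 1:
  { ω₂, ω₃ }  = { ω₃ } ∪ { ω₂ }
  |family| = 7
Step 3 (1 new):
  { ω₁ }  = Ω∖{ ω₂, ω₃ }
  |family| = 8
Step 4: no new sets; the family is a σ-algebra.

σ(𝒜) = { {}, { ω₁ }, { ω₂ }, { ω₃ }, { ω₁, ω₂ }, { ω₁, ω₃ }, { ω₂, ω₃ }, Ω }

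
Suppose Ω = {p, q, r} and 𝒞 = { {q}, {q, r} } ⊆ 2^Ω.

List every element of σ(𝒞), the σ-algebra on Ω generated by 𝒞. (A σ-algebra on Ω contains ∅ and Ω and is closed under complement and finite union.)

|σ(𝒞)| = 8.  σ(𝒞) = { {}, {p}, {q}, {r}, {p, q}, {p, r}, {q, r}, Ω }

Check:
Initial family (4 sets): { {}, {q}, {q, r}, Ω }.
Iteration 1. New:
  {p}  = Ω∖{q, r}
  {p, r}  = Ω∖{q}
  |family| = 6
Iteration 2: +1 →
  {p, q}  = {q} ∪ {p}
  |family| = 7
Iteration 3 adds 1:
  {r}  = Ω∖{p, q}
  |family| = 8
Iteration 4: no new sets; the family is a σ-algebra.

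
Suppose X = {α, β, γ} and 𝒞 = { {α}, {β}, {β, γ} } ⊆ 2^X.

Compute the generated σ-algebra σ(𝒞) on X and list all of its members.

Initial family (5 sets): { {}, {α}, {β}, {β, γ}, X }.
Round 1: +2 →
  {α, β}  = {β} ∪ {α}
  {α, γ}  = ᶜ of {β}
  |family| = 7
Round 2 (1 new):
  {γ}  = ᶜ of {α, β}
  |family| = 8
Round 3: closed — nothing new.

Hence σ(𝒞) has 8 members: { {}, {α}, {β}, {γ}, {α, β}, {α, γ}, {β, γ}, X }.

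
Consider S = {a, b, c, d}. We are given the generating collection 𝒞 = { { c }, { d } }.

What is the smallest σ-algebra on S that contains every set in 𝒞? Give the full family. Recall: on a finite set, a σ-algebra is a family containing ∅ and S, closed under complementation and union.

σ(𝒞) = { {}, { c }, { d }, { a, b }, { c, d }, { a, b, c }, { a, b, d }, S }

Check:
Start: 𝒞 ∪ {∅, S} = { {}, { c }, { d }, S }.
Step 1 adds 3:
  { c, d }  = { c } ∪ { d }
  { a, b, c }  = { d }ᶜ
  { a, b, d }  = { c }ᶜ
  (now 7)
Step 2: +1 →
  { a, b }  = { c, d }ᶜ
  (now 8)
After Step 3 the family is unchanged; done.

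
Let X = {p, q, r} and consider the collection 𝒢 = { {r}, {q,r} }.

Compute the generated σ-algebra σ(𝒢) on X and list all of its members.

Start: 𝒢 ∪ {∅, X} = { {}, {r}, {q,r}, X }.
Round 1 (2 new):
  {p}  = X∖{q,r}
  {p,q}  = X∖{r}
  |family| = 6
Round 2: 1 new —
  {p,r}  = {r} ∪ {p}
  |family| = 7
Round 3 adds 1:
  {q}  = X∖{p,r}
  |family| = 8
Round 4: no new sets; the family is a σ-algebra.

Therefore σ(𝒢) = { {}, {p}, {q}, {r}, {p,q}, {p,r}, {q,r}, X } (|σ(𝒢)| = 8).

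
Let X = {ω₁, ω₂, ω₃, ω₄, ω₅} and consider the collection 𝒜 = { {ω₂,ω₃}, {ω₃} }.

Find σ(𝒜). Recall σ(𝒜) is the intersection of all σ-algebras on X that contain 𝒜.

Answer: σ(𝒜) = { ∅, {ω₂}, {ω₃}, {ω₂,ω₃}, {ω₁,ω₄,ω₅}, {ω₁,ω₂,ω₄,ω₅}, {ω₁,ω₃,ω₄,ω₅}, X }

Derivation:
Take S₀ = 𝒜 ∪ {∅, X} = { ∅, {ω₃}, {ω₂,ω₃}, X }.
Round 1 adds 2:
  {ω₁,ω₄,ω₅}  = complement {ω₂,ω₃}
  {ω₁,ω₂,ω₄,ω₅}  = complement {ω₃}
Round 2 (1 new):
  {ω₁,ω₃,ω₄,ω₅}  = {ω₁,ω₄,ω₅} ∪ {ω₃}
Round 3 adds 1:
  {ω₂}  = complement {ω₁,ω₃,ω₄,ω₅}
Round 4: closed — nothing new.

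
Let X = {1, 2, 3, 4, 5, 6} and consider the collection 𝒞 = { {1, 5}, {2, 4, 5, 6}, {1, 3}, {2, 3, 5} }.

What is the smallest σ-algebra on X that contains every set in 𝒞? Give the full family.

|σ(𝒞)| = 32.  σ(𝒞) = { ∅, {1}, {2}, {3}, {5}, {1, 2}, {1, 3}, {1, 5}, {2, 3}, {2, 5}, {3, 5}, {4, 6}, {1, 2, 3}, {1, 2, 5}, {1, 3, 5}, {1, 4, 6}, {2, 3, 5}, {2, 4, 6}, {3, 4, 6}, {4, 5, 6}, {1, 2, 3, 5}, {1, 2, 4, 6}, {1, 3, 4, 6}, {1, 4, 5, 6}, {2, 3, 4, 6}, {2, 4, 5, 6}, {3, 4, 5, 6}, {1, 2, 3, 4, 6}, {1, 2, 4, 5, 6}, {1, 3, 4, 5, 6}, {2, 3, 4, 5, 6}, X }

Trace:
Start: 𝒞 ∪ {∅, X} = { ∅, {1, 3}, {1, 5}, {2, 3, 5}, {2, 4, 5, 6}, X }.
Round 1. New:
  {1, 3, 5}  = {1, 3} ∪ {1, 5}
  {1, 4, 6}  = complement {2, 3, 5}
  {1, 2, 3, 5}  = {2, 3, 5} ∪ {1, 3}
  {2, 3, 4, 6}  = complement {1, 5}
  {1, 2, 4, 5, 6}  = {2, 4, 5, 6} ∪ {1, 5}
  {2, 3, 4, 5, 6}  = {2, 4, 5, 6} ∪ {2, 3, 5}
  |family| = 12
Round 2: +8 →
  {1}  = complement {2, 3, 4, 5, 6}
  {3}  = complement {1, 2, 4, 5, 6}
  {4, 6}  = complement {1, 2, 3, 5}
  {2, 4, 6}  = complement {1, 3, 5}
  {1, 3, 4, 6}  = {1, 4, 6} ∪ {1, 3}
  {1, 4, 5, 6}  = {1, 4, 6} ∪ {1, 5}
  {1, 2, 3, 4, 6}  = {1, 4, 6} ∪ {2, 3, 4, 6}
  {1, 3, 4, 5, 6}  = {1, 3, 5} ∪ {1, 4, 6}
  |family| = 20
Round 3. New:
  {2}  = complement {1, 3, 4, 5, 6}
  {5}  = complement {1, 2, 3, 4, 6}
  {2, 3}  = complement {1, 4, 5, 6}
  {2, 5}  = complement {1, 3, 4, 6}
  {3, 4, 6}  = {4, 6} ∪ {3}
  {1, 2, 4, 6}  = {2, 4, 6} ∪ {1, 4, 6}
  |family| = 26
Round 4: +6 →
  {1, 2}  = {2} ∪ {1}
  {3, 5}  = complement {1, 2, 4, 6}
  {1, 2, 3}  = {2} ∪ {1, 3}
  {1, 2, 5}  = complement {3, 4, 6}
  {4, 5, 6}  = {5} ∪ {4, 6}
  {3, 4, 5, 6}  = {5} ∪ {3, 4, 6}
  |family| = 32
Round 5: already closed under ᶜ and ∪.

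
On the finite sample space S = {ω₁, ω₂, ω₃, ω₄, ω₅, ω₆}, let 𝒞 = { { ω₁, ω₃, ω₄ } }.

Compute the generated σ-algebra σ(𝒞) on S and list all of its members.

Seed the family with 𝒞 together with ∅ and S: { {}, { ω₁, ω₃, ω₄ }, S }.
Step 1 adds 1:
  { ω₂, ω₅, ω₆ }  = ᶜ of { ω₁, ω₃, ω₄ }
  (now 4)
Step 2 adds nothing — fixpoint reached.

Therefore σ(𝒞) = { {}, { ω₁, ω₃, ω₄ }, { ω₂, ω₅, ω₆ }, S } (|σ(𝒞)| = 4).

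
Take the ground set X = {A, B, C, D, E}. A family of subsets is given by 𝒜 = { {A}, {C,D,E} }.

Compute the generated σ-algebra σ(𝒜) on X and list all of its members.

Seed the family with 𝒜 together with ∅ and X: { {}, {A}, {C,D,E}, X }.
Iteration 1: 3 new —
  {A,B}  = ᶜ of {C,D,E}
  {A,C,D,E}  = {A} ∪ {C,D,E}
  {B,C,D,E}  = ᶜ of {A}
  |family| = 7
Iteration 2: 1 new —
  {B}  = ᶜ of {A,C,D,E}
  |family| = 8
Iteration 3: stable.

Therefore σ(𝒜) = { {}, {A}, {B}, {A,B}, {C,D,E}, {A,C,D,E}, {B,C,D,E}, X } (|σ(𝒜)| = 8).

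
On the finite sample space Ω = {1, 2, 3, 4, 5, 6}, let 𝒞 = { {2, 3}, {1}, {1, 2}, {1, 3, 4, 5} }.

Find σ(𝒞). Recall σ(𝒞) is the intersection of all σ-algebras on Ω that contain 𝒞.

σ(𝒞) (32 sets): { {}, {1}, {2}, {3}, {6}, {1, 2}, {1, 3}, {1, 6}, {2, 3}, {2, 6}, {3, 6}, {4, 5}, {1, 2, 3}, {1, 2, 6}, {1, 3, 6}, {1, 4, 5}, {2, 3, 6}, {2, 4, 5}, {3, 4, 5}, {4, 5, 6}, {1, 2, 3, 6}, {1, 2, 4, 5}, {1, 3, 4, 5}, {1, 4, 5, 6}, {2, 3, 4, 5}, {2, 4, 5, 6}, {3, 4, 5, 6}, {1, 2, 3, 4, 5}, {1, 2, 4, 5, 6}, {1, 3, 4, 5, 6}, {2, 3, 4, 5, 6}, Ω }

Working:
Start: 𝒞 ∪ {∅, Ω} = { {}, {1}, {1, 2}, {2, 3}, {1, 3, 4, 5}, Ω }.
Iteration 1: +6 →
  {2, 6}  = Ω∖{1, 3, 4, 5}
  {1, 2, 3}  = {2, 3} ∪ {1, 2}
  {1, 4, 5, 6}  = Ω∖{2, 3}
  {3, 4, 5, 6}  = Ω∖{1, 2}
  {1, 2, 3, 4, 5}  = {2, 3} ∪ {1, 3, 4, 5}
  {2, 3, 4, 5, 6}  = Ω∖{1}
  [12 total]
Iteration 2. New:
  {6}  = Ω∖{1, 2, 3, 4, 5}
  {1, 2, 6}  = {1, 2} ∪ {2, 6}
  {2, 3, 6}  = {2, 6} ∪ {2, 3}
  {4, 5, 6}  = Ω∖{1, 2, 3}
  {1, 2, 3, 6}  = {1, 2, 3} ∪ {2, 6}
  {1, 2, 4, 5, 6}  = {1, 2} ∪ {1, 4, 5, 6}
  {1, 3, 4, 5, 6}  = {3, 4, 5, 6} ∪ {1, 4, 5, 6}
  [19 total]
Iteration 3 adds 7:
  {2}  = Ω∖{1, 3, 4, 5, 6}
  {3}  = Ω∖{1, 2, 4, 5, 6}
  {1, 6}  = {6} ∪ {1}
  {4, 5}  = Ω∖{1, 2, 3, 6}
  {1, 4, 5}  = Ω∖{2, 3, 6}
  {3, 4, 5}  = Ω∖{1, 2, 6}
  {2, 4, 5, 6}  = {4, 5, 6} ∪ {2, 6}
  [26 total]
Iteration 4: 6 new —
  {1, 3}  = Ω∖{2, 4, 5, 6}
  {3, 6}  = {6} ∪ {3}
  {1, 3, 6}  = {1, 6} ∪ {3}
  {2, 4, 5}  = {2} ∪ {4, 5}
  {1, 2, 4, 5}  = {1, 4, 5} ∪ {1, 2}
  {2, 3, 4, 5}  = Ω∖{1, 6}
  [32 total]
Iteration 5: stable.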